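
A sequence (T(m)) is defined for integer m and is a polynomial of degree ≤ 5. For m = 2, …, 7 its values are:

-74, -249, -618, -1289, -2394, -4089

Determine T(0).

6

First differences: -175, -369, -671, -1105, -1695. Second differences: -194, -302, -434, -590. Third differences: -108, -132, -156. Fourth differences: -24, -24.
Level-4 differences are constant, so T has degree 4.
Fitting a degree-4 polynomial gives T(m) = -m^4 - 4m³ - 6m² - 4m + 6.
Then T(0) = 6.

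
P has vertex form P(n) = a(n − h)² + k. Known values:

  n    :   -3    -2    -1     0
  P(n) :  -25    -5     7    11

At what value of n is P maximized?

0

First differences 20, 12, 4; second difference -8 = 2a, so a = -4.
Expanding, the n-coefficient is −2ah = 8h; matching it to the data gives h = 0, and then k = 11.
So P(n) = -4(n + 0)² + 11.
Hence h = 0.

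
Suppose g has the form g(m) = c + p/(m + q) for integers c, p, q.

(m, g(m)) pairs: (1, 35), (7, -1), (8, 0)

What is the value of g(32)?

(g(m) − c)(m + q) = p for each data point; the three points give a linear system in c and q, then p follows.
Solving: c = 5, q = -2, p = -30, so g(m) = 5 − 30/(m − 2).
Then g(32) = 5 − 30/30 = 4.

4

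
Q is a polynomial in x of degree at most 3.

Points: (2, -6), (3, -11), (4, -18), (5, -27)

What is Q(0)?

-2

Write Q(x) = ax³ + bx² + cx + d; the 4 given values yield a linear system in the 4 coefficients.
Solving, the leading coefficient vanishes, and Q(x) = -x² - 2.
Then Q(0) = -2.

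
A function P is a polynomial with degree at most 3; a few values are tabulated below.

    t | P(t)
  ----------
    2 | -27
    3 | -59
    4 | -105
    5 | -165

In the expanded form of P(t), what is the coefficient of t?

3

Write P(t) = at³ + bt² + ct + d; the 4 given values yield a linear system in the 4 coefficients.
Solving, the leading coefficient vanishes, and P(t) = -7t² + 3t - 5.
The coefficient of t is 3.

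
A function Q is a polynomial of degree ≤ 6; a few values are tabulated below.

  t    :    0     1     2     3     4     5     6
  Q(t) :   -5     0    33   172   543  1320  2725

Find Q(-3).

First differences: 5, 33, 139, 371, 777, 1405. Second differences: 28, 106, 232, 406, 628. Third differences: 78, 126, 174, 222. Fourth differences: 48, 48, 48.
Level-4 differences are constant, so Q has degree 4.
Fitting a degree-4 polynomial gives Q(t) = 2t^4 + t³ - 3t² + 5t - 5.
Then Q(-3) = 88.

88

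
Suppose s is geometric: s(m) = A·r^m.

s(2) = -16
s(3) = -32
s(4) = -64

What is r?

2

Consecutive ratio: -32/(-16) = 2, and -64/(-32) = 2, so r = 2.
Then A·2^2 = -16 gives A = -4, and s(m) = -4·2^m.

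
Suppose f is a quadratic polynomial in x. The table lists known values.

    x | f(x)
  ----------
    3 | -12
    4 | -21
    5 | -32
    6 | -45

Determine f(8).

-77

First differences: -9, -11, -13. Second differences: -2, -2.
Level-2 differences are constant, so f has degree 2.
Fitting a degree-2 polynomial gives f(x) = -x² - 2x + 3.
Then f(8) = -77.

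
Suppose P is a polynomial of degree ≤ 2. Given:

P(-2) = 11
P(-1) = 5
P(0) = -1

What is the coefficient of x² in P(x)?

0

First differences: -6, -6.
Level-1 differences are constant, so P has degree 1.
Fitting a degree-1 polynomial gives P(x) = -6x - 1.
The coefficient of x² is 0.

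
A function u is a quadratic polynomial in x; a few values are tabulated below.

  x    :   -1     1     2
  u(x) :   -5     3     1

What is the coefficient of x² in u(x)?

Write u(x) = ax² + bx + c; the 3 given values yield a linear system in the 3 coefficients.
Solving, u(x) = -2x² + 4x + 1.
The coefficient of x² is -2.

-2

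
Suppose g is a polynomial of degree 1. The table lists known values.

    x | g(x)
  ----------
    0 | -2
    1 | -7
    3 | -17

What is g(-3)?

13

Write g(x) = ax + b; the 3 given values yield a linear system in the 2 coefficients.
Solving, g(x) = -5x - 2.
Then g(-3) = 13.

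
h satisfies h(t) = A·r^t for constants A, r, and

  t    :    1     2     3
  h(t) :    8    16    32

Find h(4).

Consecutive ratio: 16/8 = 2, and 32/16 = 2, so r = 2.
Then A·2^1 = 8 gives A = 4, and h(t) = 4·2^t.
h(4) = 4·2^4 = 64.

64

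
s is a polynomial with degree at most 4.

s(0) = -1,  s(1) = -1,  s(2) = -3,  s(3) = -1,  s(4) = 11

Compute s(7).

First differences: 0, -2, 2, 12. Second differences: -2, 4, 10. Third differences: 6, 6.
Level-3 differences are constant, so s has degree 3.
Fitting a degree-3 polynomial gives s(m) = m³ - 4m² + 3m - 1.
Then s(7) = 167.

167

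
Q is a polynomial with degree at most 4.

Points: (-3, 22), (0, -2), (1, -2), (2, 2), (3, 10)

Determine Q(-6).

Write Q(t) = at^4 + bt³ + ct² + dt + e; the 5 given values yield a linear system in the 5 coefficients.
Solving, the top 2 coefficients vanish, and Q(t) = 2t² - 2t - 2.
Then Q(-6) = 82.

82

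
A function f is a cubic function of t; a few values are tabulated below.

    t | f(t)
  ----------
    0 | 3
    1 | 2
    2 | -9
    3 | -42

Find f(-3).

Write f(t) = at³ + bt² + ct + d; the 4 given values yield a linear system in the 4 coefficients.
Solving, f(t) = -2t³ + t² + 3.
Then f(-3) = 66.

66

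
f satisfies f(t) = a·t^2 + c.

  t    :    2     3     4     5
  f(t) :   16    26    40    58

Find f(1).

From f(2) = 16 and f(3) = 26: 4a + c = 16 and 9a + c = 26.
Subtracting: 5a = 10, so a = 2; then c = 16 − 2·4 = 8.
So f(t) = 2t² + 8, and f(1) = 10.

10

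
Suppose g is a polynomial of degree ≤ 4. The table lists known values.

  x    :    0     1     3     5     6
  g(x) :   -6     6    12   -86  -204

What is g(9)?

-978

Write g(x) = ax^4 + bx³ + cx² + dx + e; the 5 given values yield a linear system in the 5 coefficients.
Solving, the leading coefficient vanishes, and g(x) = -2x³ + 5x² + 9x - 6.
Then g(9) = -978.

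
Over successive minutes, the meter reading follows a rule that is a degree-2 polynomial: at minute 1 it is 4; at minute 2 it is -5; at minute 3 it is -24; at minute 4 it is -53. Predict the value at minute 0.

Write the value at m as T(m).
Write T(m) = am² + bm + c; the 4 given values yield a linear system in the 3 coefficients.
Solving, T(m) = -5m² + 6m + 3.
Then T(0) = 3.

3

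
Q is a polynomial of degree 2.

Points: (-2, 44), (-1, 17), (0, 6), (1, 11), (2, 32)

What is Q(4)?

122

First differences: -27, -11, 5, 21. Second differences: 16, 16, 16.
Level-2 differences are constant, so Q has degree 2.
Fitting a degree-2 polynomial gives Q(m) = 8m² - 3m + 6.
Then Q(4) = 122.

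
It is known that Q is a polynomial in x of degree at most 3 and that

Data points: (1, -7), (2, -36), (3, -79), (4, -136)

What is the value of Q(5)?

-207

Write Q(x) = ax³ + bx² + cx + d; the 4 given values yield a linear system in the 4 coefficients.
Solving, the leading coefficient vanishes, and Q(x) = -7x² - 8x + 8.
Then Q(5) = -207.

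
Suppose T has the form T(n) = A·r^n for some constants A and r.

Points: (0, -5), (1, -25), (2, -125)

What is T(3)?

Consecutive ratio: -25/(-5) = 5, and -125/(-25) = 5, so r = 5.
Then A·5^0 = -5 gives A = -5, and T(n) = -5·5^n.
T(3) = -5·5^3 = -625.

-625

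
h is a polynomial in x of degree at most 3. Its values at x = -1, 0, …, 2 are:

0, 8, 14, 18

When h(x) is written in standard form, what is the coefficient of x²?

Write h(x) = ax³ + bx² + cx + d; the 4 given values yield a linear system in the 4 coefficients.
Solving, the leading coefficient vanishes, and h(x) = -x² + 7x + 8.
The coefficient of x² is -1.

-1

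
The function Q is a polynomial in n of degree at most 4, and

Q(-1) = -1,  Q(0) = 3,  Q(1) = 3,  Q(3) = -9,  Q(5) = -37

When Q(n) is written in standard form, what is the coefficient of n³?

Write Q(n) = an^4 + bn³ + cn² + dn + e; the 5 given values yield a linear system in the 5 coefficients.
Solving, the top 2 coefficients vanish, and Q(n) = -2n² + 2n + 3.
The coefficient of n³ is 0.

0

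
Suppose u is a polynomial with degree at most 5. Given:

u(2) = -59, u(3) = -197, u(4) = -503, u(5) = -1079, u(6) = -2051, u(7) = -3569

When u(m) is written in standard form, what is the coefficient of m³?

First differences: -138, -306, -576, -972, -1518. Second differences: -168, -270, -396, -546. Third differences: -102, -126, -150. Fourth differences: -24, -24.
Level-4 differences are constant, so u has degree 4.
Fitting a degree-4 polynomial gives u(m) = -m^4 - 3m³ - 2m² - 6m + 1.
The coefficient of m³ is -3.

-3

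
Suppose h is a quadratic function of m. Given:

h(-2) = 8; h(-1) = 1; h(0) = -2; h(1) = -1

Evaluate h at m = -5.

Write h(m) = am² + bm + c; the 4 given values yield a linear system in the 3 coefficients.
Solving, h(m) = 2m² - m - 2.
Then h(-5) = 53.

53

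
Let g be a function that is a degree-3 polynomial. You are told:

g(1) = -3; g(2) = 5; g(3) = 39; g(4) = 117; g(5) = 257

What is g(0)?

Write g(m) = am³ + bm² + cm + d; the 5 given values yield a linear system in the 4 coefficients.
Solving, g(m) = 3m³ - 5m² + 2m - 3.
The constant term is g(0) = -3.

-3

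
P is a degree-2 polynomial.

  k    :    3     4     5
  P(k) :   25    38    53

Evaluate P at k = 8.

Write P(k) = ak² + bk + c; the 3 given values yield a linear system in the 3 coefficients.
Solving, P(k) = k² + 6k - 2.
Then P(8) = 110.

110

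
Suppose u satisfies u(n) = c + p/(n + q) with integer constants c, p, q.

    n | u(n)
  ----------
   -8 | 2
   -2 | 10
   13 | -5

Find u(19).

(u(n) − c)(n + q) = p for each data point; the three points give a linear system in c and q, then p follows.
Solving: c = -2, q = -1, p = -36, so u(n) = -2 − 36/(n − 1).
Then u(19) = -2 − 36/18 = -4.

-4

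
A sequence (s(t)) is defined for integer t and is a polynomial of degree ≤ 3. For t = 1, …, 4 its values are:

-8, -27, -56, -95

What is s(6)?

-203

First differences: -19, -29, -39. Second differences: -10, -10.
Level-2 differences are constant, so s has degree 2.
Fitting a degree-2 polynomial gives s(t) = -5t² - 4t + 1.
Then s(6) = -203.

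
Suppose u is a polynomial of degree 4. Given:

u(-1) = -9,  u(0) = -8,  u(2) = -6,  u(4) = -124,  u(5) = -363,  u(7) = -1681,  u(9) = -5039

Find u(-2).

-34

Write u(m) = am^4 + bm³ + cm² + dm + e; the 7 given values yield a linear system in the 5 coefficients.
Solving, u(m) = -m^4 + 2m³ + m² - m - 8.
Then u(-2) = -34.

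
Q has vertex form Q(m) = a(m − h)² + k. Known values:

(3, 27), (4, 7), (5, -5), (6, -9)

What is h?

6

First differences -20, -12, -4; second difference 8 = 2a, so a = 4.
Expanding, the m-coefficient is −2ah = -8h; matching it to the data gives h = 6, and then k = -9.
So Q(m) = 4(m − 6)² − 9.
Hence h = 6.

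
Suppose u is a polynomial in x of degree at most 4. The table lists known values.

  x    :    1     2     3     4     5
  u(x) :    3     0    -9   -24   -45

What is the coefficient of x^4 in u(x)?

First differences: -3, -9, -15, -21. Second differences: -6, -6, -6.
Level-2 differences are constant, so u has degree 2.
Fitting a degree-2 polynomial gives u(x) = -3x² + 6x.
The coefficient of x^4 is 0.

0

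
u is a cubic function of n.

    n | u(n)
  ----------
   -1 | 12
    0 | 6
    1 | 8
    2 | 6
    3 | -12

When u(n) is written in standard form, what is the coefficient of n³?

-2

Write u(n) = an³ + bn² + cn + d; the 5 given values yield a linear system in the 4 coefficients.
Solving, u(n) = -2n³ + 4n² + 6.
The coefficient of n³ is -2.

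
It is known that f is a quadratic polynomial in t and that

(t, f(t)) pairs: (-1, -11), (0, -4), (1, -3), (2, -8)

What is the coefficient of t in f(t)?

Write f(t) = at² + bt + c; the 4 given values yield a linear system in the 3 coefficients.
Solving, f(t) = -3t² + 4t - 4.
The coefficient of t is 4.

4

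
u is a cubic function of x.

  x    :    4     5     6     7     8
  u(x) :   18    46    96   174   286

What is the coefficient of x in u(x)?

3

First differences: 28, 50, 78, 112. Second differences: 22, 28, 34. Third differences: 6, 6.
Level-3 differences are constant, so u has degree 3.
Fitting a degree-3 polynomial gives u(x) = x³ - 4x² + 3x + 6.
The coefficient of x is 3.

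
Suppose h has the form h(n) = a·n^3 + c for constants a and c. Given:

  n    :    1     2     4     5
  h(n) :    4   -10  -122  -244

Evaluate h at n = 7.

-680

From h(1) = 4 and h(2) = -10: 1a + c = 4 and 8a + c = -10.
Subtracting: 7a = -14, so a = -2; then c = 4 − (-2)·1 = 6.
So h(n) = -2n³ + 6, and h(7) = -680.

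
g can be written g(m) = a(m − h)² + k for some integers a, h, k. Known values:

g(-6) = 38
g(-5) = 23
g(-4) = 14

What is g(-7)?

59

First differences -15, -9; second difference 6 = 2a, so a = 3.
Expanding, the m-coefficient is −2ah = -6h; matching it to the data gives h = -3, and then k = 11.
So g(m) = 3(m + 3)² + 11.
g(-7) = 3·(-4)² + 11 = 59.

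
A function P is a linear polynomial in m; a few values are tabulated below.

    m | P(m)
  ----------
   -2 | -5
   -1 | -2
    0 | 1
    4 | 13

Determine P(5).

16

Write P(m) = am + b; the 4 given values yield a linear system in the 2 coefficients.
Solving, P(m) = 3m + 1.
Then P(5) = 16.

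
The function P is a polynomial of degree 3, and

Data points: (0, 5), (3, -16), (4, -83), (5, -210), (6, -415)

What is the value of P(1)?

Write P(k) = ak³ + bk² + ck + d; the 5 given values yield a linear system in the 4 coefficients.
Solving, P(k) = -3k³ + 6k² + 2k + 5.
Then P(1) = 10.

10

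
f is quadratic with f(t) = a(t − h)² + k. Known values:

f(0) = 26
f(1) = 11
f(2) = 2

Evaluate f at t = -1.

47

First differences -15, -9; second difference 6 = 2a, so a = 3.
Expanding, the t-coefficient is −2ah = -6h; matching it to the data gives h = 3, and then k = -1.
So f(t) = 3(t − 3)² − 1.
f(-1) = 3·(-4)² − 1 = 47.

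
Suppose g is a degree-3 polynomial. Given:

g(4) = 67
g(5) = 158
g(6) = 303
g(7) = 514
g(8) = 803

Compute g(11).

2258

Write g(m) = am³ + bm² + cm + d; the 5 given values yield a linear system in the 4 coefficients.
Solving, g(m) = 2m³ - 3m² - 4m + 3.
Then g(11) = 2258.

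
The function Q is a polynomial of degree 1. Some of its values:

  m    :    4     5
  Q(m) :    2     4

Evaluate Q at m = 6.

6

Write Q(m) = am + b; the 2 given values yield a linear system in the 2 coefficients.
Solving, Q(m) = 2m - 6.
Then Q(6) = 6.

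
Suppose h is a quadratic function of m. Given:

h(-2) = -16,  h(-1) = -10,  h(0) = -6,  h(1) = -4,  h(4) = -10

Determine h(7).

Write h(m) = am² + bm + c; the 5 given values yield a linear system in the 3 coefficients.
Solving, h(m) = -m² + 3m - 6.
Then h(7) = -34.

-34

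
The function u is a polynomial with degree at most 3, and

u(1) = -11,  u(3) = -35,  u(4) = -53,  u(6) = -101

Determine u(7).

-131

Write u(k) = ak³ + bk² + ck + d; the 4 given values yield a linear system in the 4 coefficients.
Solving, the leading coefficient vanishes, and u(k) = -2k² - 4k - 5.
Then u(7) = -131.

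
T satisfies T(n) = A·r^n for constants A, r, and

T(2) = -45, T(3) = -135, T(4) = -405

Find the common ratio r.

Consecutive ratio: -135/(-45) = 3, and -405/(-135) = 3, so r = 3.
Then A·3^2 = -45 gives A = -5, and T(n) = -5·3^n.

3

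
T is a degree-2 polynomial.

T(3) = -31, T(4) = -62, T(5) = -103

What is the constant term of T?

Write T(m) = am² + bm + c; the 3 given values yield a linear system in the 3 coefficients.
Solving, T(m) = -5m² + 4m + 2.
The constant term is T(0) = 2.

2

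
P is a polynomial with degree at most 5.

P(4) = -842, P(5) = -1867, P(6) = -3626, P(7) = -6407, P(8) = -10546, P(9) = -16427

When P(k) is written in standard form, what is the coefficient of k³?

First differences: -1025, -1759, -2781, -4139, -5881. Second differences: -734, -1022, -1358, -1742. Third differences: -288, -336, -384. Fourth differences: -48, -48.
Level-4 differences are constant, so P has degree 4.
Fitting a degree-4 polynomial gives P(k) = -2k^4 - 4k³ - 5k² + 2k - 2.
The coefficient of k³ is -4.

-4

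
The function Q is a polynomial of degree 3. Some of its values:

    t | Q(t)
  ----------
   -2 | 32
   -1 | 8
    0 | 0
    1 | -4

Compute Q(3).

-48

Write Q(t) = at³ + bt² + ct + d; the 4 given values yield a linear system in the 4 coefficients.
Solving, Q(t) = -2t³ + 2t² - 4t.
Then Q(3) = -48.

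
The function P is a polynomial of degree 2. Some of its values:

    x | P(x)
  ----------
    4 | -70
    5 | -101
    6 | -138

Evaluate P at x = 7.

Write P(x) = ax² + bx + c; the 3 given values yield a linear system in the 3 coefficients.
Solving, P(x) = -3x² - 4x - 6.
Then P(7) = -181.

-181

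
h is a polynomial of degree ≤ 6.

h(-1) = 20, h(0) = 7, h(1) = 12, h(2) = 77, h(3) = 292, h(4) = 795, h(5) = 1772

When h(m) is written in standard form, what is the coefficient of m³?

Write h(m) = am^6 + bm^5 + cm^4 + dm³ + em² + pm + q; the 7 given values yield a linear system in the 7 coefficients.
Solving, the top 2 coefficients vanish, and h(m) = 2m^4 + 3m³ + 7m² - 7m + 7.
The coefficient of m³ is 3.

3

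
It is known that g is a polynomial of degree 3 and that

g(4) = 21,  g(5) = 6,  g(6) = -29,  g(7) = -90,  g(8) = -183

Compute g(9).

-314

First differences: -15, -35, -61, -93. Second differences: -20, -26, -32. Third differences: -6, -6.
Level-3 differences are constant, so g has degree 3.
Fitting a degree-3 polynomial gives g(t) = -t³ + 5t² + t + 1.
Then g(9) = -314.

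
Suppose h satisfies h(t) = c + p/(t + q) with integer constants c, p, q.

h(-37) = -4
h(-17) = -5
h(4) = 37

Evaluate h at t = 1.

(h(t) − c)(t + q) = p for each data point; the three points give a linear system in c and q, then p follows.
Solving: c = -3, q = -3, p = 40, so h(t) = -3 + 40/(t − 3).
Then h(1) = -3 + 40/(-2) = -23.

-23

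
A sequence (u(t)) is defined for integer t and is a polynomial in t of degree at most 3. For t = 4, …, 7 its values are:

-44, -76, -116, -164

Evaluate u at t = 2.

First differences: -32, -40, -48. Second differences: -8, -8.
Level-2 differences are constant, so u has degree 2.
Fitting a degree-2 polynomial gives u(t) = -4t² + 4t + 4.
Then u(2) = -4.

-4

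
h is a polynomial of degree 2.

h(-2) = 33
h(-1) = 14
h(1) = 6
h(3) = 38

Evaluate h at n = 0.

5

Write h(n) = an² + bn + c; the 4 given values yield a linear system in the 3 coefficients.
Solving, h(n) = 5n² - 4n + 5.
Then h(0) = 5.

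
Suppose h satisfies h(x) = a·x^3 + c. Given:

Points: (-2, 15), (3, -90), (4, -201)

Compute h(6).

From h(-2) = 15 and h(3) = -90: -8a + c = 15 and 27a + c = -90.
Subtracting: 35a = -105, so a = -3; then c = 15 − (-3)·(-8) = -9.
So h(x) = -3x³ − 9, and h(6) = -657.

-657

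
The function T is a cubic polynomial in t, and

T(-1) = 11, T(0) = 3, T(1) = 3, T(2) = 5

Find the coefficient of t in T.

Write T(t) = at³ + bt² + ct + d; the 4 given values yield a linear system in the 4 coefficients.
Solving, T(t) = -t³ + 4t² - 3t + 3.
The coefficient of t is -3.

-3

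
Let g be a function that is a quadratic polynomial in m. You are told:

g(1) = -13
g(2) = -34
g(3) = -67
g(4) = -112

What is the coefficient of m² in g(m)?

-6

First differences: -21, -33, -45. Second differences: -12, -12.
Level-2 differences are constant, so g has degree 2.
Fitting a degree-2 polynomial gives g(m) = -6m² - 3m - 4.
The coefficient of m² is -6.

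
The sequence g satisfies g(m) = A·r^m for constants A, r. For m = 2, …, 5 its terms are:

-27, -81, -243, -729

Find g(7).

-6561

Consecutive ratio: -81/(-27) = 3, and -243/(-81) = 3, so r = 3.
Then A·3^2 = -27 gives A = -3, and g(m) = -3·3^m.
g(7) = -3·3^7 = -6561.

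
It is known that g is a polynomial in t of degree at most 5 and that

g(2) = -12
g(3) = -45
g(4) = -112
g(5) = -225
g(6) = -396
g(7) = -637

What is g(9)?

-1377

First differences: -33, -67, -113, -171, -241. Second differences: -34, -46, -58, -70. Third differences: -12, -12, -12.
Level-3 differences are constant, so g has degree 3.
Fitting a degree-3 polynomial gives g(t) = -2t³ + t².
Then g(9) = -1377.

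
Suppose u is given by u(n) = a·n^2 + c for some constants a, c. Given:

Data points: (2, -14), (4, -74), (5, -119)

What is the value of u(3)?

From u(2) = -14 and u(4) = -74: 4a + c = -14 and 16a + c = -74.
Subtracting: 12a = -60, so a = -5; then c = -14 − (-5)·4 = 6.
So u(n) = -5n² + 6, and u(3) = -39.

-39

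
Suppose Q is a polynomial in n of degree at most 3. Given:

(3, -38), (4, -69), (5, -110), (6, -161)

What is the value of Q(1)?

First differences: -31, -41, -51. Second differences: -10, -10.
Level-2 differences are constant, so Q has degree 2.
Fitting a degree-2 polynomial gives Q(n) = -5n² + 4n - 5.
Then Q(1) = -6.

-6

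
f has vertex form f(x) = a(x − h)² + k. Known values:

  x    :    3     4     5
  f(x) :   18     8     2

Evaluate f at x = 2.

32

First differences -10, -6; second difference 4 = 2a, so a = 2.
Expanding, the x-coefficient is −2ah = -4h; matching it to the data gives h = 6, and then k = 0.
So f(x) = 2(x − 6)² + 0.
f(2) = 2·(-4)² + 0 = 32.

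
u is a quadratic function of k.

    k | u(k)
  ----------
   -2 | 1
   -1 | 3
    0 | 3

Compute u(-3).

-3

Write u(k) = ak² + bk + c; the 3 given values yield a linear system in the 3 coefficients.
Solving, u(k) = -k² - k + 3.
Then u(-3) = -3.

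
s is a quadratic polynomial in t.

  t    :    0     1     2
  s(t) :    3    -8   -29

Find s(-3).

-24

Write s(t) = at² + bt + c; the 3 given values yield a linear system in the 3 coefficients.
Solving, s(t) = -5t² - 6t + 3.
Then s(-3) = -24.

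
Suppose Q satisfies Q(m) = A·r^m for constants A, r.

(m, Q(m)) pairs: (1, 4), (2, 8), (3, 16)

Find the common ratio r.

2

Consecutive ratio: 8/4 = 2, and 16/8 = 2, so r = 2.
Then A·2^1 = 4 gives A = 2, and Q(m) = 2·2^m.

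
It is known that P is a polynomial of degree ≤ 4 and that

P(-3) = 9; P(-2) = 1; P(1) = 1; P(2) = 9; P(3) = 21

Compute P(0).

Write P(n) = an^4 + bn³ + cn² + dn + e; the 5 given values yield a linear system in the 5 coefficients.
Solving, the top 2 coefficients vanish, and P(n) = 2n² + 2n - 3.
Then P(0) = -3.

-3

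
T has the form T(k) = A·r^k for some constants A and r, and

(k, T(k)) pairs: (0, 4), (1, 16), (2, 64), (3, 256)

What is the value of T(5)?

Consecutive ratio: 16/4 = 4, and 64/16 = 4, so r = 4.
Then A·4^0 = 4 gives A = 4, and T(k) = 4·4^k.
T(5) = 4·4^5 = 4096.

4096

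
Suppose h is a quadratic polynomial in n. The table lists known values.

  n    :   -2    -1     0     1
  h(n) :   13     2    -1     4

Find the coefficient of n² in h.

First differences: -11, -3, 5. Second differences: 8, 8.
Level-2 differences are constant, so h has degree 2.
Fitting a degree-2 polynomial gives h(n) = 4n² + n - 1.
The coefficient of n² is 4.

4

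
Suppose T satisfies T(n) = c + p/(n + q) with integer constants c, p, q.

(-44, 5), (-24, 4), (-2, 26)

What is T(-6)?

(T(n) − c)(n + q) = p for each data point; the three points give a linear system in c and q, then p follows.
Solving: c = 6, q = 4, p = 40, so T(n) = 6 + 40/(n + 4).
Then T(-6) = 6 + 40/(-2) = -14.

-14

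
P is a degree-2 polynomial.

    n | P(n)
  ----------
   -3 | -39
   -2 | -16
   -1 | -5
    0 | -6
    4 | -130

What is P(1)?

-19

Write P(n) = an² + bn + c; the 5 given values yield a linear system in the 3 coefficients.
Solving, P(n) = -6n² - 7n - 6.
Then P(1) = -19.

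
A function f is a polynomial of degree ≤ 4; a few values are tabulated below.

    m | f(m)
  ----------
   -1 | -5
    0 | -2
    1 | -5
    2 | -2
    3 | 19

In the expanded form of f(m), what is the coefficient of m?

-2

First differences: 3, -3, 3, 21. Second differences: -6, 6, 18. Third differences: 12, 12.
Level-3 differences are constant, so f has degree 3.
Fitting a degree-3 polynomial gives f(m) = 2m³ - 3m² - 2m - 2.
The coefficient of m is -2.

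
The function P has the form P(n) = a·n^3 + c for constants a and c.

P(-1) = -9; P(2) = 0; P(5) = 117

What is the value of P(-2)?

From P(-1) = -9 and P(2) = 0: -1a + c = -9 and 8a + c = 0.
Subtracting: 9a = 9, so a = 1; then c = -9 − 1·(-1) = -8.
So P(n) = 1n³ − 8, and P(-2) = -16.

-16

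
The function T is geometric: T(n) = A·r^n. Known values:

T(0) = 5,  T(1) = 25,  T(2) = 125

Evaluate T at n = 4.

3125

Consecutive ratio: 25/5 = 5, and 125/25 = 5, so r = 5.
Then A·5^0 = 5 gives A = 5, and T(n) = 5·5^n.
T(4) = 5·5^4 = 3125.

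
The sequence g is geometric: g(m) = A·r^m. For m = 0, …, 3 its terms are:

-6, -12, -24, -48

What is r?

Consecutive ratio: -12/(-6) = 2, and -24/(-12) = 2, so r = 2.
Then A·2^0 = -6 gives A = -6, and g(m) = -6·2^m.

2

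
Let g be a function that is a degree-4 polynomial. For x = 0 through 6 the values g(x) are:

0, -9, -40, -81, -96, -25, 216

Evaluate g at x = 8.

1664

First differences: -9, -31, -41, -15, 71, 241. Second differences: -22, -10, 26, 86, 170. Third differences: 12, 36, 60, 84. Fourth differences: 24, 24, 24.
Level-4 differences are constant, so g has degree 4.
Fitting a degree-4 polynomial gives g(x) = x^4 - 4x³ - 6x².
Then g(8) = 1664.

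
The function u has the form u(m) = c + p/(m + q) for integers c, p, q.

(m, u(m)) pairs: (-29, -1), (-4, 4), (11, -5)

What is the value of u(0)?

28

(u(m) − c)(m + q) = p for each data point; the three points give a linear system in c and q, then p follows.
Solving: c = -2, q = -1, p = -30, so u(m) = -2 − 30/(m − 1).
Then u(0) = -2 − 30/(-1) = 28.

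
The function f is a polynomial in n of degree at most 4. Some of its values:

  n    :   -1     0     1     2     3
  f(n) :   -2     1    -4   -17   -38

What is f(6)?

First differences: 3, -5, -13, -21. Second differences: -8, -8, -8.
Level-2 differences are constant, so f has degree 2.
Fitting a degree-2 polynomial gives f(n) = -4n² - n + 1.
Then f(6) = -149.

-149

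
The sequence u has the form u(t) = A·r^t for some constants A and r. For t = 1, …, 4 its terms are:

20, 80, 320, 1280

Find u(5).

Consecutive ratio: 80/20 = 4, and 320/80 = 4, so r = 4.
Then A·4^1 = 20 gives A = 5, and u(t) = 5·4^t.
u(5) = 5·4^5 = 5120.

5120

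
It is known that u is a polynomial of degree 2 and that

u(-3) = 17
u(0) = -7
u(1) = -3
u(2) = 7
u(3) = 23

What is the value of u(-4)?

Write u(m) = am² + bm + c; the 5 given values yield a linear system in the 3 coefficients.
Solving, u(m) = 3m² + m - 7.
Then u(-4) = 37.

37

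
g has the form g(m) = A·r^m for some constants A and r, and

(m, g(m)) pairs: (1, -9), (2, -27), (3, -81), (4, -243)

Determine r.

Consecutive ratio: -27/(-9) = 3, and -81/(-27) = 3, so r = 3.
Then A·3^1 = -9 gives A = -3, and g(m) = -3·3^m.

3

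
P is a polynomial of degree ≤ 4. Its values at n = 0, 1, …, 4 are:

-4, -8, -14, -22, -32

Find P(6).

Write P(n) = an^4 + bn³ + cn² + dn + e; the 5 given values yield a linear system in the 5 coefficients.
Solving, the top 2 coefficients vanish, and P(n) = -n² - 3n - 4.
Then P(6) = -58.

-58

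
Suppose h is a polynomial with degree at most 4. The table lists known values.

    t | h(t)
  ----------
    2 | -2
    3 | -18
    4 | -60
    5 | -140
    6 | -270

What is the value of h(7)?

First differences: -16, -42, -80, -130. Second differences: -26, -38, -50. Third differences: -12, -12.
Level-3 differences are constant, so h has degree 3.
Fitting a degree-3 polynomial gives h(t) = -2t³ + 5t² - 3t.
Then h(7) = -462.

-462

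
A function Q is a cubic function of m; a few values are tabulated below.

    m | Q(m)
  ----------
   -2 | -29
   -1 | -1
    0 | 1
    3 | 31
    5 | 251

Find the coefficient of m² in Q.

-4

Write Q(m) = am³ + bm² + cm + d; the 5 given values yield a linear system in the 4 coefficients.
Solving, Q(m) = 3m³ - 4m² - 5m + 1.
The coefficient of m² is -4.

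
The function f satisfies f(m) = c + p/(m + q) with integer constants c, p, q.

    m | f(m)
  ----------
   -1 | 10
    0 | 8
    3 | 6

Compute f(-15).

3

(f(m) − c)(m + q) = p for each data point; the three points give a linear system in c and q, then p follows.
Solving: c = 4, q = 3, p = 12, so f(m) = 4 + 12/(m + 3).
Then f(-15) = 4 + 12/(-12) = 3.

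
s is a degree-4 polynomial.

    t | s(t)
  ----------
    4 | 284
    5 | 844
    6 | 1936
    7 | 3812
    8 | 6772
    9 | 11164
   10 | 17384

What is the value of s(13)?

First differences: 560, 1092, 1876, 2960, 4392, 6220. Second differences: 532, 784, 1084, 1432, 1828. Third differences: 252, 300, 348, 396. Fourth differences: 48, 48, 48.
Level-4 differences are constant, so s has degree 4.
Fitting a degree-4 polynomial gives s(t) = 2t^4 - 2t³ - 6t² - 2t + 4.
Then s(13) = 51692.

51692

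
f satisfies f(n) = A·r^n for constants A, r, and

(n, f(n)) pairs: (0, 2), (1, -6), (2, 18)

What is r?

-3

Consecutive ratio: -6/2 = -3, and 18/(-6) = -3, so r = -3.
Then A·(-3)^0 = 2 gives A = 2, and f(n) = 2·(-3)^n.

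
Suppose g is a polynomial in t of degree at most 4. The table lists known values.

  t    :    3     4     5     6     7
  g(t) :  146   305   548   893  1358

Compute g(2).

First differences: 159, 243, 345, 465. Second differences: 84, 102, 120. Third differences: 18, 18.
Level-3 differences are constant, so g has degree 3.
Fitting a degree-3 polynomial gives g(t) = 3t³ + 6t² + 6t - 7.
Then g(2) = 53.

53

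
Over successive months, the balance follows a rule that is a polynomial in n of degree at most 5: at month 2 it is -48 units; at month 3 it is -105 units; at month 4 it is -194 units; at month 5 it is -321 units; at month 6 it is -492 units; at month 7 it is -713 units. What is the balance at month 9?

-1329

Write the value at n as h(n).
First differences: -57, -89, -127, -171, -221. Second differences: -32, -38, -44, -50. Third differences: -6, -6, -6.
Level-3 differences are constant, so h has degree 3.
Fitting a degree-3 polynomial gives h(n) = -n³ - 7n² - 3n - 6.
Then h(9) = -1329.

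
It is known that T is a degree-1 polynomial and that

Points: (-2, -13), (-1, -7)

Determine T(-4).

Write T(k) = ak + b; the 2 given values yield a linear system in the 2 coefficients.
Solving, T(k) = 6k - 1.
Then T(-4) = -25.

-25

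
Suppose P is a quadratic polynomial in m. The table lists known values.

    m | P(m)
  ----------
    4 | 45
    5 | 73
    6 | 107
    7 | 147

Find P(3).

First differences: 28, 34, 40. Second differences: 6, 6.
Level-2 differences are constant, so P has degree 2.
Fitting a degree-2 polynomial gives P(m) = 3m² + m - 7.
Then P(3) = 23.

23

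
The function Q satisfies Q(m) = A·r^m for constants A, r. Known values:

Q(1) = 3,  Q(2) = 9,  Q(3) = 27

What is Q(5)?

243

Consecutive ratio: 9/3 = 3, and 27/9 = 3, so r = 3.
Then A·3^1 = 3 gives A = 1, and Q(m) = 1·3^m.
Q(5) = 1·3^5 = 243.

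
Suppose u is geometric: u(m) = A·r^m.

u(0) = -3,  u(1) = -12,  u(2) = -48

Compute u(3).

-192

Consecutive ratio: -12/(-3) = 4, and -48/(-12) = 4, so r = 4.
Then A·4^0 = -3 gives A = -3, and u(m) = -3·4^m.
u(3) = -3·4^3 = -192.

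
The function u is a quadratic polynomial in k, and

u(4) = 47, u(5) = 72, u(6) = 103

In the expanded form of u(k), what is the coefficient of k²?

Write u(k) = ak² + bk + c; the 3 given values yield a linear system in the 3 coefficients.
Solving, u(k) = 3k² - 2k + 7.
The coefficient of k² is 3.

3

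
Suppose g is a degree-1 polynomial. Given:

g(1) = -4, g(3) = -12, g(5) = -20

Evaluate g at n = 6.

-24

Write g(n) = an + b; the 3 given values yield a linear system in the 2 coefficients.
Solving, g(n) = -4n.
Then g(6) = -24.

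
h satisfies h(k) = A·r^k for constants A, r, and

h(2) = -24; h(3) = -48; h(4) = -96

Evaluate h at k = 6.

Consecutive ratio: -48/(-24) = 2, and -96/(-48) = 2, so r = 2.
Then A·2^2 = -24 gives A = -6, and h(k) = -6·2^k.
h(6) = -6·2^6 = -384.

-384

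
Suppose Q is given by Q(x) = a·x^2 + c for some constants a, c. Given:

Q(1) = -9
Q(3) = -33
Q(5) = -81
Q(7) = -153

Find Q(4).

-54

From Q(1) = -9 and Q(3) = -33: 1a + c = -9 and 9a + c = -33.
Subtracting: 8a = -24, so a = -3; then c = -9 − (-3)·1 = -6.
So Q(x) = -3x² − 6, and Q(4) = -54.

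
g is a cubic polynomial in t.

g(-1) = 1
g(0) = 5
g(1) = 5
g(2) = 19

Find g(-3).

-91

Write g(t) = at³ + bt² + ct + d; the 4 given values yield a linear system in the 4 coefficients.
Solving, g(t) = 3t³ - 2t² - t + 5.
Then g(-3) = -91.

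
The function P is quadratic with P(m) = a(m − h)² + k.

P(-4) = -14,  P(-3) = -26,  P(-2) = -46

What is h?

-5

First differences -12, -20; second difference -8 = 2a, so a = -4.
Expanding, the m-coefficient is −2ah = 8h; matching it to the data gives h = -5, and then k = -10.
So P(m) = -4(m + 5)² − 10.
Hence h = -5.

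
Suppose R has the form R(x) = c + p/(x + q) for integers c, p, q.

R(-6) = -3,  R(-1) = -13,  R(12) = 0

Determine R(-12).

-2

(R(x) − c)(x + q) = p for each data point; the three points give a linear system in c and q, then p follows.
Solving: c = -1, q = 0, p = 12, so R(x) = -1 + 12/(x + 0).
Then R(-12) = -1 + 12/(-12) = -2.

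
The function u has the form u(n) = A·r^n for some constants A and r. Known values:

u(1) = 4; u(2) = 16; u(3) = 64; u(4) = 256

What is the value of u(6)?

4096

Consecutive ratio: 16/4 = 4, and 64/16 = 4, so r = 4.
Then A·4^1 = 4 gives A = 1, and u(n) = 1·4^n.
u(6) = 1·4^6 = 4096.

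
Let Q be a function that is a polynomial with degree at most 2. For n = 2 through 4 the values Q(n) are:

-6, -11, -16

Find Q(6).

-26

First differences: -5, -5.
Level-1 differences are constant, so Q has degree 1.
Fitting a degree-1 polynomial gives Q(n) = -5n + 4.
Then Q(6) = -26.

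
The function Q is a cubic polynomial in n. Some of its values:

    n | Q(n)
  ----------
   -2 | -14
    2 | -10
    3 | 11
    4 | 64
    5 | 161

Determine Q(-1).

Write Q(n) = an³ + bn² + cn + d; the 5 given values yield a linear system in the 4 coefficients.
Solving, Q(n) = 2n³ - 2n² - 7n - 4.
Then Q(-1) = -1.

-1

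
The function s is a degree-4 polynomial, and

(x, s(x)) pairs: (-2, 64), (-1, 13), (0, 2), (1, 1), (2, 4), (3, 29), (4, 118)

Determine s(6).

776

First differences: -51, -11, -1, 3, 25, 89. Second differences: 40, 10, 4, 22, 64. Third differences: -30, -6, 18, 42. Fourth differences: 24, 24, 24.
Level-4 differences are constant, so s has degree 4.
Fitting a degree-4 polynomial gives s(x) = x^4 - 3x³ + 4x² - 3x + 2.
Then s(6) = 776.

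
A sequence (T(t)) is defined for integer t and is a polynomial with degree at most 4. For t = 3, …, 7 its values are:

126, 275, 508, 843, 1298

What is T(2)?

43

First differences: 149, 233, 335, 455. Second differences: 84, 102, 120. Third differences: 18, 18.
Level-3 differences are constant, so T has degree 3.
Fitting a degree-3 polynomial gives T(t) = 3t³ + 6t² - 4t + 3.
Then T(2) = 43.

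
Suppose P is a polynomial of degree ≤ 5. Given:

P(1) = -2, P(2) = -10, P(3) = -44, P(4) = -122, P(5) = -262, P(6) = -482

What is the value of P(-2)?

46

Write P(n) = an^5 + bn^4 + cn³ + dn² + en + p; the 6 given values yield a linear system in the 6 coefficients.
Solving, the top 2 coefficients vanish, and P(n) = -3n³ + 5n² - 2n - 2.
Then P(-2) = 46.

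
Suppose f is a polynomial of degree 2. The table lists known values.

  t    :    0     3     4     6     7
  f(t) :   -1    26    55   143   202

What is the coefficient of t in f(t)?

-6

Write f(t) = at² + bt + c; the 5 given values yield a linear system in the 3 coefficients.
Solving, f(t) = 5t² - 6t - 1.
The coefficient of t is -6.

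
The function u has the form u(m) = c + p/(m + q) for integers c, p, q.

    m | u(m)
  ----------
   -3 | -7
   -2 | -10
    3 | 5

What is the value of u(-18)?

(u(m) − c)(m + q) = p for each data point; the three points give a linear system in c and q, then p follows.
Solving: c = -1, q = 0, p = 18, so u(m) = -1 + 18/(m + 0).
Then u(-18) = -1 + 18/(-18) = -2.

-2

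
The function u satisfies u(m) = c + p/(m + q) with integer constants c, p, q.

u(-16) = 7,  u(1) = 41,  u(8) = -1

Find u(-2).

(u(m) − c)(m + q) = p for each data point; the three points give a linear system in c and q, then p follows.
Solving: c = 5, q = -2, p = -36, so u(m) = 5 − 36/(m − 2).
Then u(-2) = 5 − 36/(-4) = 14.

14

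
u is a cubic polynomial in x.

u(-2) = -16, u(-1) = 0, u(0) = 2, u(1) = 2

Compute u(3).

44

Write u(x) = ax³ + bx² + cx + d; the 4 given values yield a linear system in the 4 coefficients.
Solving, u(x) = 2x³ - x² - x + 2.
Then u(3) = 44.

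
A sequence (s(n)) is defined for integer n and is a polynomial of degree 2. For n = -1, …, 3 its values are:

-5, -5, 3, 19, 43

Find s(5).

115

Write s(n) = an² + bn + c; the 5 given values yield a linear system in the 3 coefficients.
Solving, s(n) = 4n² + 4n - 5.
Then s(5) = 115.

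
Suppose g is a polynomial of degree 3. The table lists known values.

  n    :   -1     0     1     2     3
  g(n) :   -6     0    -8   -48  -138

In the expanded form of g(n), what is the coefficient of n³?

-3

First differences: 6, -8, -40, -90. Second differences: -14, -32, -50. Third differences: -18, -18.
Level-3 differences are constant, so g has degree 3.
Fitting a degree-3 polynomial gives g(n) = -3n³ - 7n² + 2n.
The coefficient of n³ is -3.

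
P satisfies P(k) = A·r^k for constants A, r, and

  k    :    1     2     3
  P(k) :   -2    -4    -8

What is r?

Consecutive ratio: -4/(-2) = 2, and -8/(-4) = 2, so r = 2.
Then A·2^1 = -2 gives A = -1, and P(k) = -1·2^k.

2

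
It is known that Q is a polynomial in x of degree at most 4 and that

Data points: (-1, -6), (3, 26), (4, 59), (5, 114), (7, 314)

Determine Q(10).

Write Q(x) = ax^4 + bx³ + cx² + dx + e; the 5 given values yield a linear system in the 5 coefficients.
Solving, the leading coefficient vanishes, and Q(x) = x³ - x² + 3x - 1.
Then Q(10) = 929.

929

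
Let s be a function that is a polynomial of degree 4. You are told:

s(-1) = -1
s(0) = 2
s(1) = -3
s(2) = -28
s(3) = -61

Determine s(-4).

Write s(x) = ax^4 + bx³ + cx² + dx + e; the 5 given values yield a linear system in the 5 coefficients.
Solving, s(x) = x^4 - 4x³ - 5x² + 3x + 2.
Then s(-4) = 422.

422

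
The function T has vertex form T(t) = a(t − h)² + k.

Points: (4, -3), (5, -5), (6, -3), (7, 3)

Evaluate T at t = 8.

13

First differences -2, 2, 6; second difference 4 = 2a, so a = 2.
Expanding, the t-coefficient is −2ah = -4h; matching it to the data gives h = 5, and then k = -5.
So T(t) = 2(t − 5)² − 5.
T(8) = 2·3² − 5 = 13.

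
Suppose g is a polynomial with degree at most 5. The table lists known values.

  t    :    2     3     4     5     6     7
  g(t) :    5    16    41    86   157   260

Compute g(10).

Write g(t) = at^5 + bt^4 + ct³ + dt² + et + p; the 6 given values yield a linear system in the 6 coefficients.
Solving, the top 2 coefficients vanish, and g(t) = t³ - 2t² + 2t + 1.
Then g(10) = 821.

821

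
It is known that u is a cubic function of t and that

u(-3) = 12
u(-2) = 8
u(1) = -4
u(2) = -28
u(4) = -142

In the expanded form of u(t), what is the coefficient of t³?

Write u(t) = at³ + bt² + ct + d; the 5 given values yield a linear system in the 4 coefficients.
Solving, u(t) = -t³ - 4t² - 5t + 6.
The coefficient of t³ is -1.

-1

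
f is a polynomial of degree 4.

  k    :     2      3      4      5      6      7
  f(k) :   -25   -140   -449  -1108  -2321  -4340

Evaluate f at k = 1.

First differences: -115, -309, -659, -1213, -2019. Second differences: -194, -350, -554, -806. Third differences: -156, -204, -252. Fourth differences: -48, -48.
Level-4 differences are constant, so f has degree 4.
Fitting a degree-4 polynomial gives f(k) = -2k^4 + 2k³ - 5k² + 2k + 7.
Then f(1) = 4.

4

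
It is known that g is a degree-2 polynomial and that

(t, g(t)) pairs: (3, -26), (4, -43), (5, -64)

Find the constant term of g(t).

1

Write g(t) = at² + bt + c; the 3 given values yield a linear system in the 3 coefficients.
Solving, g(t) = -2t² - 3t + 1.
The constant term is g(0) = 1.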